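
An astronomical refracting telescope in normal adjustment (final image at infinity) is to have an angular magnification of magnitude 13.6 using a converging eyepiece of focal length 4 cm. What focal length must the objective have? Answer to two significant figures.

|M| = f_obj/|f_eye|, so f_obj = |M| x |f_eye| = 13.6 x 4 = 54.400 cm.

54 cm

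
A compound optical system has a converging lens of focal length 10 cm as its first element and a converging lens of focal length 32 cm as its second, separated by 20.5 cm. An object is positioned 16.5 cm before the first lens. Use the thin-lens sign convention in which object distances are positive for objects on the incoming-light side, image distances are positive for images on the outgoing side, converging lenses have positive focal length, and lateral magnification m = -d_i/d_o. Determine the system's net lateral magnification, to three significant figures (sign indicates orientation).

-1.33

Lens 1: 1/d_i1 = 1/f_1 - 1/d_o1 = 1/10 - 1/16.5 = 0.03939 cm^-1, so d_i1 = 25.385 cm.
m_1 = -(25.385)/16.5 = -1.5385.
Since 25.385 cm > 20.5 cm, the first image lies past the second lens and serves as a virtual object: d_o2 = L - d_i1 = -4.885 cm.
Lens 2: 1/d_i2 = 1/f_2 - 1/d_o2 = 1/32 - 1/(-4.885) = 0.23597 cm^-1, so d_i2 = 4.238 cm.
m_2 = -(4.238)/(-4.885) = 0.8676.
Overall magnification: m = m_1 m_2 = -1.3347.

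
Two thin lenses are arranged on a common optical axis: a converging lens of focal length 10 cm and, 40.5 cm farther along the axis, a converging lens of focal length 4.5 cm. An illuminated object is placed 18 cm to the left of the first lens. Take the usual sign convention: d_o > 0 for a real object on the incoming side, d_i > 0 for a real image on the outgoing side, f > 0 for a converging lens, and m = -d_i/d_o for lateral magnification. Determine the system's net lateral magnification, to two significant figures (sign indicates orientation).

0.42

Lens 1: 1/d_i1 = 1/f_1 - 1/d_o1 = 1/10 - 1/18 = 0.04444 cm^-1, so d_i1 = 22.500 cm.
m_1 = -(22.500)/18 = -1.2500.
That image sits 18.000 cm in front of the second lens, so d_o2 = 18.000 cm.
Lens 2: 1/d_i2 = 1/f_2 - 1/d_o2 = 1/4.5 - 1/(18.000) = 0.16667 cm^-1, so d_i2 = 6.000 cm.
m_2 = -(6.000)/(18.000) = -0.3333.
Total m = m_1 x m_2 = (-1.2500)(-0.3333) = 0.4167.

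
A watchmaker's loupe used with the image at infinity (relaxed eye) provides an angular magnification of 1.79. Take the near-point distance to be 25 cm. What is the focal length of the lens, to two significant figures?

14 cm

For the image at infinity, M = D/f.
f = D/M = 25/1.79 = 13.966 cm.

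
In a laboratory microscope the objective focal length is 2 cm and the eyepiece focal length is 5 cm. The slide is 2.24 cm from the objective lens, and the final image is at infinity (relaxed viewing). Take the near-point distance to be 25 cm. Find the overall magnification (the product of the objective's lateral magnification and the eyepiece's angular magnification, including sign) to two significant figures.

-42

Objective: 1/d_i = 1/f_obj - 1/d_o = 1/2 - 1/2.24 = 0.05357 cm^-1, so d_i = 18.667 cm.
m_obj = -d_i/d_o = -18.667/2.24 = -8.333.
Eyepiece angular magnification (image at infinity): M_eye = D/f_e = 25/5 = 5.000.
Overall M = m_obj x M_eye = (-8.333)(5.000) = -41.67.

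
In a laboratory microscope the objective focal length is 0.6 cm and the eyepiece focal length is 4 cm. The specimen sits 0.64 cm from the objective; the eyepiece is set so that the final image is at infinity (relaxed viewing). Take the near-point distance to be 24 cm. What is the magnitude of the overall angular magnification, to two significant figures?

Objective: 1/d_i = 1/f_obj - 1/d_o = 1/0.6 - 1/0.64 = 0.10417 cm^-1, so d_i = 9.600 cm.
m_obj = -d_i/d_o = -9.600/0.64 = -15.000.
Eyepiece angular magnification (image at infinity): M_eye = D/f_e = 24/4 = 6.000.
Overall M = m_obj x M_eye = (-15.000)(6.000) = -90.00.
|M| = 90.00.

90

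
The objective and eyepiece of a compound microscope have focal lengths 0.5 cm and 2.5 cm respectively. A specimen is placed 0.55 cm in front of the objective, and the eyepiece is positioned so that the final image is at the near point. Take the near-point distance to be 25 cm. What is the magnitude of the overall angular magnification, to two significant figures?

110

Objective: 1/d_i = 1/f_obj - 1/d_o = 1/0.5 - 1/0.55 = 0.18182 cm^-1, so d_i = 5.500 cm.
m_obj = -d_i/d_o = -5.500/0.55 = -10.000.
Eyepiece angular magnification (image at near point): M_eye = 1 + D/f_e = 1 + 25/2.5 = 11.000.
Overall M = m_obj x M_eye = (-10.000)(11.000) = -110.00.
|M| = 110.00.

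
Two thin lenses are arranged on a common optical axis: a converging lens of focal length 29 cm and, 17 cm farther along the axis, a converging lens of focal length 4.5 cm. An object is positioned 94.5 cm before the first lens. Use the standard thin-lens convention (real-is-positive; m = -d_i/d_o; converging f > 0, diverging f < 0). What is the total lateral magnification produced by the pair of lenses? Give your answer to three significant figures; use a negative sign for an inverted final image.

Applying the thin-lens equation to the first lens, 1/29 = 1/94.5 + 1/d_i1, which gives d_i1 = 41.840 cm.
Its lateral magnification is m_1 = -d_i1/d_o1 = -(41.840)/94.5 = -0.4427.
Since 41.840 cm > 17 cm, the first image lies past the second lens and serves as a virtual object: d_o2 = L - d_i1 = -24.840 cm.
Applying the thin-lens equation again with f_2 = 4.5 cm and d_o2 = -24.840 cm gives d_i2 = 3.810 cm.
m_2 = -(3.810)/(-24.840) = 0.1534.
Total m = m_1 x m_2 = (-0.4427)(0.1534) = -0.0679.

-0.0679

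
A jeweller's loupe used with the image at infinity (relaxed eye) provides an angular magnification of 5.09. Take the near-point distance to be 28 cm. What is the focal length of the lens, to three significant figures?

5.50 cm

For the image at infinity, M = D/f.
f = D/M = 28/5.09 = 5.501 cm.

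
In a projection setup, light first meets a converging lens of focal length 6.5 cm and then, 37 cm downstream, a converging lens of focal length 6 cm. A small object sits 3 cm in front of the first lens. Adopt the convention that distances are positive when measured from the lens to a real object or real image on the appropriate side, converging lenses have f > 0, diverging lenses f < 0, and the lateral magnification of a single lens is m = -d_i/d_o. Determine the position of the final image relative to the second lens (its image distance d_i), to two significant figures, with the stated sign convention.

7.0 cm

Applying the thin-lens equation to the first lens, 1/6.5 = 1/3 + 1/d_i1, which gives d_i1 = -5.571 cm.
The intermediate image is virtual, 5.571 cm to the left of lens 1, so d_o2 = L - d_i1 = 37 - (-5.571) = 42.571 cm.
Applying the thin-lens equation again with f_2 = 6 cm and d_o2 = 42.571 cm gives d_i2 = 6.984 cm.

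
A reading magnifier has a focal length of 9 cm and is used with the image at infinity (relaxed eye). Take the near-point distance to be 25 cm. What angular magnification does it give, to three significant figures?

2.78

M = D/f = 25/9 = 2.778.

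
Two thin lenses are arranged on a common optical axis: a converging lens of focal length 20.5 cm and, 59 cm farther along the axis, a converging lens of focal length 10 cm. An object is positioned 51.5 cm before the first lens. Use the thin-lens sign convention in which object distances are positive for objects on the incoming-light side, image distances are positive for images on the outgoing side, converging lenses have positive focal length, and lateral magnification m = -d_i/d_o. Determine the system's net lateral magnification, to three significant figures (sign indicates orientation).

First lens: d_i1 = 1/(1/20.5 - 1/51.5) = 34.056 cm.
m_1 = -(34.056)/51.5 = -0.6613.
The intermediate image is 34.056 cm to the right of lens 1, so d_o2 = L - d_i1 = 59 - 34.056 = 24.944 cm.
Second lens: d_i2 = 1/(1/10 - 1/(24.944)) = 16.692 cm.
m_2 = -(16.692)/(24.944) = -0.6692.
Total m = m_1 x m_2 = (-0.6613)(-0.6692) = 0.4425.

0.443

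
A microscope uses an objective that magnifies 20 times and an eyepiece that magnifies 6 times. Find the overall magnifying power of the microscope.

The overall magnification of a compound microscope is the product of the objective and eyepiece magnifications:
M = M_obj x M_eye = 20 x 6 = 120.

120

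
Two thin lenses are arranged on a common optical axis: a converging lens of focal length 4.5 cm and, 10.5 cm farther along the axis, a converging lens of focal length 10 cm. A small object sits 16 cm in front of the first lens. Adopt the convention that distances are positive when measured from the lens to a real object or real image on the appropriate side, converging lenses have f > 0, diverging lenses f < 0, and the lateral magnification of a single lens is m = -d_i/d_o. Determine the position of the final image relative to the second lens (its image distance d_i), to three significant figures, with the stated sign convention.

-7.36 cm

First lens: d_i1 = 1/(1/4.5 - 1/16) = 6.261 cm.
The intermediate image is 6.261 cm to the right of lens 1, so d_o2 = L - d_i1 = 10.5 - 6.261 = 4.239 cm.
Second lens: d_i2 = 1/(1/10 - 1/(4.239)) = -7.358 cm.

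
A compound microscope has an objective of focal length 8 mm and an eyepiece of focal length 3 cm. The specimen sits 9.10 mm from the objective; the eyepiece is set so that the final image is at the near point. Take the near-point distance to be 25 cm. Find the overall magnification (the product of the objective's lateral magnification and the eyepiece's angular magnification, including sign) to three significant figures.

Convert to cm: f_obj = 8 mm = 0.8 cm; d_o = 9.10 mm = 0.91 cm.
Objective: 1/d_i = 1/f_obj - 1/d_o = 1/0.8 - 1/0.91 = 0.15110 cm^-1, so d_i = 6.618 cm.
m_obj = -d_i/d_o = -6.618/0.91 = -7.273.
Eyepiece angular magnification (image at near point): M_eye = 1 + D/f_e = 1 + 25/3 = 9.333.
Overall M = m_obj x M_eye = (-7.273)(9.333) = -67.88.

-67.9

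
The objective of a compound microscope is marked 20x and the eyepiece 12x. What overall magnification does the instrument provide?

The overall magnification of a compound microscope is the product of the objective and eyepiece magnifications:
M = M_obj x M_eye = 20 x 12 = 240.

240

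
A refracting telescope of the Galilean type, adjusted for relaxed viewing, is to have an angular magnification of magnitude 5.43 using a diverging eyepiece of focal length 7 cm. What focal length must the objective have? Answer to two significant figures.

|M| = f_obj/|f_eye|, so f_obj = |M| x |f_eye| = 5.43 x 7 = 38.010 cm.

38 cm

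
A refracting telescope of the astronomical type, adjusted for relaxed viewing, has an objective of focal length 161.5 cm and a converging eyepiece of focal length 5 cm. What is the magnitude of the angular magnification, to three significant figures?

|M| = f_obj/|f_eye| = 161.5/5 = 32.300.

32.3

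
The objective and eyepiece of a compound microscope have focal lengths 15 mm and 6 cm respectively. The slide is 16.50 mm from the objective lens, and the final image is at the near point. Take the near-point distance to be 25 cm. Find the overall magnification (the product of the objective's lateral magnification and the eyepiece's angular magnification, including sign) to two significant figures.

-52

Convert to cm: f_obj = 15 mm = 1.5 cm; d_o = 16.50 mm = 1.65 cm.
Objective: 1/d_i = 1/f_obj - 1/d_o = 1/1.5 - 1/1.65 = 0.06061 cm^-1, so d_i = 16.500 cm.
m_obj = -d_i/d_o = -16.500/1.65 = -10.000.
Eyepiece angular magnification (image at near point): M_eye = 1 + D/f_e = 1 + 25/6 = 5.167.
Overall M = m_obj x M_eye = (-10.000)(5.167) = -51.67.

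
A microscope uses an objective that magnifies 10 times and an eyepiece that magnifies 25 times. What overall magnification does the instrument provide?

The overall magnification of a compound microscope is the product of the objective and eyepiece magnifications:
M = M_obj x M_eye = 10 x 25 = 250.

250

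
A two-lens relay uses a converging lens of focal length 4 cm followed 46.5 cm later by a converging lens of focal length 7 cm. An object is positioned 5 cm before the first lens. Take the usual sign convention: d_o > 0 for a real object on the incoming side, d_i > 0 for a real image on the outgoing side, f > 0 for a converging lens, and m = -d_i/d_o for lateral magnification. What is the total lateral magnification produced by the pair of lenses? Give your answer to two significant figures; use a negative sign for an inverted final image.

Lens 1: 1/d_i1 = 1/f_1 - 1/d_o1 = 1/4 - 1/5 = 0.05000 cm^-1, so d_i1 = 20.000 cm.
m_1 = -(20.000)/5 = -4.0000.
That image sits 26.500 cm in front of the second lens, so d_o2 = 26.500 cm.
Lens 2: 1/d_i2 = 1/f_2 - 1/d_o2 = 1/7 - 1/(26.500) = 0.10512 cm^-1, so d_i2 = 9.513 cm.
m_2 = -(9.513)/(26.500) = -0.3590.
Total m = m_1 x m_2 = (-4.0000)(-0.3590) = 1.4359.

1.4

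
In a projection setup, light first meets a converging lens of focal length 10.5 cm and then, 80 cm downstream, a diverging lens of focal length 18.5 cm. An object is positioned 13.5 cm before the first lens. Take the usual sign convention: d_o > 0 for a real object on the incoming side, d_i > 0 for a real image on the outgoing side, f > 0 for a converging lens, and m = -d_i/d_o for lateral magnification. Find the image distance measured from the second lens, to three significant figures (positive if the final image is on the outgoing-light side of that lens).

-11.8 cm

Applying the thin-lens equation to the first lens, 1/10.5 = 1/13.5 + 1/d_i1, which gives d_i1 = 47.250 cm.
Object distance for lens 2: d_o2 = 80 - 47.250 = 32.750 cm.
Applying the thin-lens equation again with f_2 = -18.5 cm and d_o2 = 32.750 cm gives d_i2 = -11.822 cm.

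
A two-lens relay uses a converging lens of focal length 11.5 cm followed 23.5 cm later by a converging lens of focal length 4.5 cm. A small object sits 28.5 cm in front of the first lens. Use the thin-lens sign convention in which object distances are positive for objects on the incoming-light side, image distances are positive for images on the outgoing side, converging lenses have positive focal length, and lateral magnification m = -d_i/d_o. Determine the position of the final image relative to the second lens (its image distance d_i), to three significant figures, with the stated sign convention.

-68.0 cm

Lens 1: 1/d_i1 = 1/f_1 - 1/d_o1 = 1/11.5 - 1/28.5 = 0.05187 cm^-1, so d_i1 = 19.279 cm.
Object distance for lens 2: d_o2 = 23.5 - 19.279 = 4.221 cm.
Lens 2: 1/d_i2 = 1/f_2 - 1/d_o2 = 1/4.5 - 1/(4.221) = -0.01471 cm^-1, so d_i2 = -67.974 cm.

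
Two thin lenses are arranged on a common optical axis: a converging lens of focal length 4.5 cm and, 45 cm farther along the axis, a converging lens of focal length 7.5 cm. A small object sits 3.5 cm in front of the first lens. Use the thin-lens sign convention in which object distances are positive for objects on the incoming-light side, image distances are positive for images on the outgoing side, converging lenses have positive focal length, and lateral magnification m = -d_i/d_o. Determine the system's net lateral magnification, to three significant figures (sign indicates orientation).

First lens: d_i1 = 1/(1/4.5 - 1/3.5) = -15.750 cm.
m_1 = -(-15.750)/3.5 = 4.5000.
With d_i1 < 0 the first image is virtual and lies on the object side; the object distance for lens 2 is d_o2 = 45 - (-15.750) = 60.750 cm.
Second lens: d_i2 = 1/(1/7.5 - 1/(60.750)) = 8.556 cm.
m_2 = -(8.556)/(60.750) = -0.1408.
The system's lateral magnification is m_1 m_2 = (4.5000)(-0.1408) = -0.6338.

-0.634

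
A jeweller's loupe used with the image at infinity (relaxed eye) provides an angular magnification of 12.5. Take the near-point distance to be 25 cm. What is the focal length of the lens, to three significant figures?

For the image at infinity, M = D/f.
f = D/M = 25/12.5 = 2.000 cm.

2.00 cm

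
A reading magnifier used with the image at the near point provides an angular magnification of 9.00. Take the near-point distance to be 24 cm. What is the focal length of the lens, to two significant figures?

3.0 cm

For the image at the near point, M = 1 + D/f.
f = D/(M - 1) = 24/(9.0 - 1) = 3.000 cm.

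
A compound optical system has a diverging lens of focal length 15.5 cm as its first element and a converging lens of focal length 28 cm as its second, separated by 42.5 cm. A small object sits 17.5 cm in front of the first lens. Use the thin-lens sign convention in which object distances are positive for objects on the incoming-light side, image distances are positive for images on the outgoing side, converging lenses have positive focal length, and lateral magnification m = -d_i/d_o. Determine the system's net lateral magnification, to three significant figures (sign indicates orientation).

-0.579

Lens 1: 1/d_i1 = 1/f_1 - 1/d_o1 = 1/(-15.5) - 1/17.5 = -0.12166 cm^-1, so d_i1 = -8.220 cm.
m_1 = -(-8.220)/17.5 = 0.4697.
With d_i1 < 0 the first image is virtual and lies on the object side; the object distance for lens 2 is d_o2 = 42.5 - (-8.220) = 50.720 cm.
Lens 2: 1/d_i2 = 1/f_2 - 1/d_o2 = 1/28 - 1/(50.720) = 0.01600 cm^-1, so d_i2 = 62.508 cm.
m_2 = -(62.508)/(50.720) = -1.2324.
Total m = m_1 x m_2 = (0.4697)(-1.2324) = -0.5789.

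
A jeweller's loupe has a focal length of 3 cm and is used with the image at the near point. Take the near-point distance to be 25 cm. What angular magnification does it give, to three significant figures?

M = 1 + D/f = 1 + 25/3 = 9.333.

9.33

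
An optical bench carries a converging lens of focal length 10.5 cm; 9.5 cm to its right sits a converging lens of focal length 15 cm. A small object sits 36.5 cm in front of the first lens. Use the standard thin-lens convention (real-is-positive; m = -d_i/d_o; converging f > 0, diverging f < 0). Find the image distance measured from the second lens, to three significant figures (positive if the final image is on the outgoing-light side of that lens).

Lens 1: 1/d_i1 = 1/f_1 - 1/d_o1 = 1/10.5 - 1/36.5 = 0.06784 cm^-1, so d_i1 = 14.740 cm.
Since 14.740 cm > 9.5 cm, the first image lies past the second lens and serves as a virtual object: d_o2 = L - d_i1 = -5.240 cm.
Lens 2: 1/d_i2 = 1/f_2 - 1/d_o2 = 1/15 - 1/(-5.240) = 0.25749 cm^-1, so d_i2 = 3.884 cm.

3.88 cm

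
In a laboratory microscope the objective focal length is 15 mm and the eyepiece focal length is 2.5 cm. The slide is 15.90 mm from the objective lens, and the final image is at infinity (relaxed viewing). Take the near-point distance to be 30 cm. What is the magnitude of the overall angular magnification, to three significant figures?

Convert to cm: f_obj = 15 mm = 1.5 cm; d_o = 15.90 mm = 1.59 cm.
Objective: 1/d_i = 1/f_obj - 1/d_o = 1/1.5 - 1/1.59 = 0.03774 cm^-1, so d_i = 26.500 cm.
m_obj = -d_i/d_o = -26.500/1.59 = -16.667.
Eyepiece angular magnification (image at infinity): M_eye = D/f_e = 30/2.5 = 12.000.
Overall M = m_obj x M_eye = (-16.667)(12.000) = -200.00.
|M| = 200.00.

200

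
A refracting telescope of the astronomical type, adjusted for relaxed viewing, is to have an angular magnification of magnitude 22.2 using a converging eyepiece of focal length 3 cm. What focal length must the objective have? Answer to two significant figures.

|M| = f_obj/|f_eye|, so f_obj = |M| x |f_eye| = 22.2 x 3 = 66.600 cm.

67 cm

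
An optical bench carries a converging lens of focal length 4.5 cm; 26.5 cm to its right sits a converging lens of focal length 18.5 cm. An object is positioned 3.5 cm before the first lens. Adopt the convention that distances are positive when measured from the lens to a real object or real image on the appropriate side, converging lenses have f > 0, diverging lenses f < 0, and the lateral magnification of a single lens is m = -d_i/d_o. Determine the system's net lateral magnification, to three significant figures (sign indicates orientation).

-3.51

Applying the thin-lens equation to the first lens, 1/4.5 = 1/3.5 + 1/d_i1, which gives d_i1 = -15.750 cm.
Its lateral magnification is m_1 = -d_i1/d_o1 = -(-15.750)/3.5 = 4.5000.
The intermediate image is virtual, 15.750 cm to the left of lens 1, so d_o2 = L - d_i1 = 26.5 - (-15.750) = 42.250 cm.
Applying the thin-lens equation again with f_2 = 18.5 cm and d_o2 = 42.250 cm gives d_i2 = 32.911 cm.
m_2 = -(32.911)/(42.250) = -0.7789.
The system's lateral magnification is m_1 m_2 = (4.5000)(-0.7789) = -3.5053.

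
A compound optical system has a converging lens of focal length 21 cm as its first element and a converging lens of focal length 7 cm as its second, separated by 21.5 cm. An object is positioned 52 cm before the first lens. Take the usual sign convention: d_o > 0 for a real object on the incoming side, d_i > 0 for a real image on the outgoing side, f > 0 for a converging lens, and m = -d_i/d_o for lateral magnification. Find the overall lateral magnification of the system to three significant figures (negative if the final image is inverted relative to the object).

Lens 1: 1/d_i1 = 1/f_1 - 1/d_o1 = 1/21 - 1/52 = 0.02839 cm^-1, so d_i1 = 35.226 cm.
m_1 = -(35.226)/52 = -0.6774.
Since 35.226 cm > 21.5 cm, the first image lies past the second lens and serves as a virtual object: d_o2 = L - d_i1 = -13.726 cm.
Lens 2: 1/d_i2 = 1/f_2 - 1/d_o2 = 1/7 - 1/(-13.726) = 0.21571 cm^-1, so d_i2 = 4.636 cm.
m_2 = -(4.636)/(-13.726) = 0.3377.
Overall magnification: m = m_1 m_2 = -0.2288.

-0.229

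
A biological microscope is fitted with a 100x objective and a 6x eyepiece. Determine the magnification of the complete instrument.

600

The overall magnification of a compound microscope is the product of the objective and eyepiece magnifications:
M = M_obj x M_eye = 100 x 6 = 600.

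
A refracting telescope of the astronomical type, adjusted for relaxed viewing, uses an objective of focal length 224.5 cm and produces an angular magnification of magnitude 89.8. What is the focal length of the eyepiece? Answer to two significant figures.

2.5 cm

|M| = f_obj/f_eye, so f_eye = f_obj/|M| = 224.5/89.8 = 2.500 cm.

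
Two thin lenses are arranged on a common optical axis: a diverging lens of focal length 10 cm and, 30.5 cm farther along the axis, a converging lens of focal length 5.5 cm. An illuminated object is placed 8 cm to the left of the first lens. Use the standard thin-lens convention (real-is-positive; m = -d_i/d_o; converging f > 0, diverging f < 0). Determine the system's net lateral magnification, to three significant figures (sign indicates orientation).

First lens: d_i1 = 1/(1/(-10) - 1/8) = -4.444 cm.
m_1 = -(-4.444)/8 = 0.5556.
The intermediate image is virtual, 4.444 cm to the left of lens 1, so d_o2 = L - d_i1 = 30.5 - (-4.444) = 34.944 cm.
Second lens: d_i2 = 1/(1/5.5 - 1/(34.944)) = 6.527 cm.
m_2 = -(6.527)/(34.944) = -0.1868.
The system's lateral magnification is m_1 m_2 = (0.5556)(-0.1868) = -0.1038.

-0.104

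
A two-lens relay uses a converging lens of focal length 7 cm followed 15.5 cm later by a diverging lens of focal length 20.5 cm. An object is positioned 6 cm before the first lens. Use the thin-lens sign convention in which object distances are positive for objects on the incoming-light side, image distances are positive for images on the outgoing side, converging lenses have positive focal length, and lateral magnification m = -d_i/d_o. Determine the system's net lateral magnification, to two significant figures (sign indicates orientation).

Applying the thin-lens equation to the first lens, 1/7 = 1/6 + 1/d_i1, which gives d_i1 = -42.000 cm.
Its lateral magnification is m_1 = -d_i1/d_o1 = -(-42.000)/6 = 7.0000.
The intermediate image is virtual, 42.000 cm to the left of lens 1, so d_o2 = L - d_i1 = 15.5 - (-42.000) = 57.500 cm.
Applying the thin-lens equation again with f_2 = -20.5 cm and d_o2 = 57.500 cm gives d_i2 = -15.112 cm.
m_2 = -(-15.112)/(57.500) = 0.2628.
Total m = m_1 x m_2 = (7.0000)(0.2628) = 1.8397.

1.8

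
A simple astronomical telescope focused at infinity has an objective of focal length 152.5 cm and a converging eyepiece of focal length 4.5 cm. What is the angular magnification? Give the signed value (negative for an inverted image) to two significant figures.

M = -f_obj/f_eye = -152.5/(4.5) = -33.889.

-34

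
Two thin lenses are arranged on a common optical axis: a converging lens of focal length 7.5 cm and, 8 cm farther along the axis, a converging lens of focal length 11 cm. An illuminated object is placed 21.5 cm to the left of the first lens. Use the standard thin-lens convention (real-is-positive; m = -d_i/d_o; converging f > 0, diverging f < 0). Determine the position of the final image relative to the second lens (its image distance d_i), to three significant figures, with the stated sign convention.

2.67 cm

Applying the thin-lens equation to the first lens, 1/7.5 = 1/21.5 + 1/d_i1, which gives d_i1 = 11.518 cm.
This image would form 11.518 cm past lens 1, i.e. 3.518 cm beyond lens 2, so it is a virtual object for lens 2: d_o2 = 8 - 11.518 = -3.518 cm.
Applying the thin-lens equation again with f_2 = 11 cm and d_o2 = -3.518 cm gives d_i2 = 2.665 cm.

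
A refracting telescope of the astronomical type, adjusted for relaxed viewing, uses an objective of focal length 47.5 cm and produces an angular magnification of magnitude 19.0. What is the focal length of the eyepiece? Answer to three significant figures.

2.50 cm

|M| = f_obj/f_eye, so f_eye = f_obj/|M| = 47.5/19.0 = 2.500 cm.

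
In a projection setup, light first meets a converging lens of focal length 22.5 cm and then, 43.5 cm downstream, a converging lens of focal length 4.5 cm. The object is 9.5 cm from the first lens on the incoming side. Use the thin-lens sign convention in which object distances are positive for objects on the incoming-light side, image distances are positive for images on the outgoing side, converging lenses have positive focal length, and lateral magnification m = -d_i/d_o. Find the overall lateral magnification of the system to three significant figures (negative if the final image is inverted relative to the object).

-0.140

Lens 1: 1/d_i1 = 1/f_1 - 1/d_o1 = 1/22.5 - 1/9.5 = -0.06082 cm^-1, so d_i1 = -16.442 cm.
m_1 = -(-16.442)/9.5 = 1.7308.
With d_i1 < 0 the first image is virtual and lies on the object side; the object distance for lens 2 is d_o2 = 43.5 - (-16.442) = 59.942 cm.
Lens 2: 1/d_i2 = 1/f_2 - 1/d_o2 = 1/4.5 - 1/(59.942) = 0.20554 cm^-1, so d_i2 = 4.865 cm.
m_2 = -(4.865)/(59.942) = -0.0812.
Overall magnification: m = m_1 m_2 = -0.1405.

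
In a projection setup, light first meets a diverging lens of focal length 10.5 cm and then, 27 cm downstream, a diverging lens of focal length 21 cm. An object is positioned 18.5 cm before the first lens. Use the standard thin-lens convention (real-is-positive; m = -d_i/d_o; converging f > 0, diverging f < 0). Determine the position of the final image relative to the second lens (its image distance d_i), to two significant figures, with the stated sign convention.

-13 cm

Lens 1: 1/d_i1 = 1/f_1 - 1/d_o1 = 1/(-10.5) - 1/18.5 = -0.14929 cm^-1, so d_i1 = -6.698 cm.
The intermediate image is virtual, 6.698 cm to the left of lens 1, so d_o2 = L - d_i1 = 27 - (-6.698) = 33.698 cm.
Lens 2: 1/d_i2 = 1/f_2 - 1/d_o2 = 1/(-21) - 1/(33.698) = -0.07729 cm^-1, so d_i2 = -12.938 cm.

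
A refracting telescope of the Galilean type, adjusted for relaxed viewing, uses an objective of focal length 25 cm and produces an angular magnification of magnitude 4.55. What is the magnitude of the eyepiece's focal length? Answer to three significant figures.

5.49 cm

|M| = f_obj/|f_eye|, so |f_eye| = f_obj/|M| = 25/4.55 = 5.495 cm.
(The eyepiece is diverging, so its signed focal length is -5.495 cm.)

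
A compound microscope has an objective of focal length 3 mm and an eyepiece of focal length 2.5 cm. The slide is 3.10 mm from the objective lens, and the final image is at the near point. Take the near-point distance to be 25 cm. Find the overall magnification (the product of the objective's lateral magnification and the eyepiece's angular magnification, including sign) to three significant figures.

Convert to cm: f_obj = 3 mm = 0.3 cm; d_o = 3.10 mm = 0.31 cm.
Objective: 1/d_i = 1/f_obj - 1/d_o = 1/0.3 - 1/0.31 = 0.10753 cm^-1, so d_i = 9.300 cm.
m_obj = -d_i/d_o = -9.300/0.31 = -30.000.
Eyepiece angular magnification (image at near point): M_eye = 1 + D/f_e = 1 + 25/2.5 = 11.000.
Overall M = m_obj x M_eye = (-30.000)(11.000) = -330.00.

-330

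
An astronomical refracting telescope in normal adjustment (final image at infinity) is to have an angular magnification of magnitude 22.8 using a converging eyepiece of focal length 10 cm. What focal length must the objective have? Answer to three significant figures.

|M| = f_obj/|f_eye|, so f_obj = |M| x |f_eye| = 22.8 x 10 = 228.000 cm.

228 cm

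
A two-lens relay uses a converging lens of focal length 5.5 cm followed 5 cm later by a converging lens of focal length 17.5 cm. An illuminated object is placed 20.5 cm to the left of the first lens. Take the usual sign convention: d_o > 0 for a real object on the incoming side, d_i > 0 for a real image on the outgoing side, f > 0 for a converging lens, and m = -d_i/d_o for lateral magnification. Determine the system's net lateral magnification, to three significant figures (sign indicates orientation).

Lens 1: 1/d_i1 = 1/f_1 - 1/d_o1 = 1/5.5 - 1/20.5 = 0.13304 cm^-1, so d_i1 = 7.517 cm.
m_1 = -(7.517)/20.5 = -0.3667.
Since 7.517 cm > 5 cm, the first image lies past the second lens and serves as a virtual object: d_o2 = L - d_i1 = -2.517 cm.
Lens 2: 1/d_i2 = 1/f_2 - 1/d_o2 = 1/17.5 - 1/(-2.517) = 0.45449 cm^-1, so d_i2 = 2.200 cm.
m_2 = -(2.200)/(-2.517) = 0.8743.
Total m = m_1 x m_2 = (-0.3667)(0.8743) = -0.3206.

-0.321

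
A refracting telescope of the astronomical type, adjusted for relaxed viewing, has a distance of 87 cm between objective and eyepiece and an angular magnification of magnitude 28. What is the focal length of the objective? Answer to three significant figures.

84.0 cm

In normal adjustment the tube length equals f_obj + f_eye and |M| = f_obj/f_eye.
So f_obj = 28 f_eye and 28 f_eye + f_eye = 87 cm, giving f_eye = 87/29 = 3.000 cm and f_obj = 84.000 cm.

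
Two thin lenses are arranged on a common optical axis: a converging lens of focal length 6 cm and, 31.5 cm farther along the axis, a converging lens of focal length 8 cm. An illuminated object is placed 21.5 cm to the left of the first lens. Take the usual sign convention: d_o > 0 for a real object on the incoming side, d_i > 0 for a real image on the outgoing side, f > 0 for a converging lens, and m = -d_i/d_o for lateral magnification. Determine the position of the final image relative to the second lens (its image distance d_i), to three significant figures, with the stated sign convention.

Applying the thin-lens equation to the first lens, 1/6 = 1/21.5 + 1/d_i1, which gives d_i1 = 8.323 cm.
The intermediate image is 8.323 cm to the right of lens 1, so d_o2 = L - d_i1 = 31.5 - 8.323 = 23.177 cm.
Applying the thin-lens equation again with f_2 = 8 cm and d_o2 = 23.177 cm gives d_i2 = 12.217 cm.

12.2 cm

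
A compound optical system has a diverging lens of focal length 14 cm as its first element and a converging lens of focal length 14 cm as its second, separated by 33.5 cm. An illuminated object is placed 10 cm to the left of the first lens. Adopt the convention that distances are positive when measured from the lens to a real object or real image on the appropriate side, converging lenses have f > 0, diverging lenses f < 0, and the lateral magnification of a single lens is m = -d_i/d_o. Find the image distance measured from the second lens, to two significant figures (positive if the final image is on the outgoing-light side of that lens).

First lens: d_i1 = 1/(1/(-14) - 1/10) = -5.833 cm.
The intermediate image is virtual, 5.833 cm to the left of lens 1, so d_o2 = L - d_i1 = 33.5 - (-5.833) = 39.333 cm.
Second lens: d_i2 = 1/(1/14 - 1/(39.333)) = 21.737 cm.

22 cm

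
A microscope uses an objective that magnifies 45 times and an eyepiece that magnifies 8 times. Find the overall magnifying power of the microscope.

The overall magnification of a compound microscope is the product of the objective and eyepiece magnifications:
M = M_obj x M_eye = 45 x 8 = 360.

360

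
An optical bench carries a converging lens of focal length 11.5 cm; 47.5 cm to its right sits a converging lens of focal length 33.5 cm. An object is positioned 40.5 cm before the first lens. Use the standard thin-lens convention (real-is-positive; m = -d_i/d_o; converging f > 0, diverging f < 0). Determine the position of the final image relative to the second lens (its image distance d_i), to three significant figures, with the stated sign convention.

-511 cm

First lens: d_i1 = 1/(1/11.5 - 1/40.5) = 16.060 cm.
That image sits 31.440 cm in front of the second lens, so d_o2 = 31.440 cm.
Second lens: d_i2 = 1/(1/33.5 - 1/(31.440)) = -511.190 cm.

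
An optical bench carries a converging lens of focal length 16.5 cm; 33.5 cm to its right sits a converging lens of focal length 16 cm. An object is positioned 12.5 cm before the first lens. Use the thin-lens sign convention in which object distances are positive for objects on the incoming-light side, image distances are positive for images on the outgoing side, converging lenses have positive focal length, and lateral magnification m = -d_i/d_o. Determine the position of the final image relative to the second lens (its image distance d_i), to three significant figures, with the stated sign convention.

Applying the thin-lens equation to the first lens, 1/16.5 = 1/12.5 + 1/d_i1, which gives d_i1 = -51.562 cm.
With d_i1 < 0 the first image is virtual and lies on the object side; the object distance for lens 2 is d_o2 = 33.5 - (-51.562) = 85.062 cm.
Applying the thin-lens equation again with f_2 = 16 cm and d_o2 = 85.062 cm gives d_i2 = 19.707 cm.

19.7 cm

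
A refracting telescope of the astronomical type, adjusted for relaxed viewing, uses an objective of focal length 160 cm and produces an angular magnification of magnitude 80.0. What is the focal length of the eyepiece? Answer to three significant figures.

2.00 cm

|M| = f_obj/f_eye, so f_eye = f_obj/|M| = 160/80.0 = 2.000 cm.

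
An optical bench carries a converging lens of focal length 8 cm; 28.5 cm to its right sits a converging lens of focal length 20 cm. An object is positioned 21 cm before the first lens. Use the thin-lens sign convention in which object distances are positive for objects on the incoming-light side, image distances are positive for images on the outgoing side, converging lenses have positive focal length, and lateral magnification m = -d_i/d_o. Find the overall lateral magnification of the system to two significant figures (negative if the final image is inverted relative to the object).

-2.8

Applying the thin-lens equation to the first lens, 1/8 = 1/21 + 1/d_i1, which gives d_i1 = 12.923 cm.
Its lateral magnification is m_1 = -d_i1/d_o1 = -(12.923)/21 = -0.6154.
The intermediate image is 12.923 cm to the right of lens 1, so d_o2 = L - d_i1 = 28.5 - 12.923 = 15.577 cm.
Applying the thin-lens equation again with f_2 = 20 cm and d_o2 = 15.577 cm gives d_i2 = -70.435 cm.
m_2 = -(-70.435)/(15.577) = 4.5217.
The system's lateral magnification is m_1 m_2 = (-0.6154)(4.5217) = -2.7826.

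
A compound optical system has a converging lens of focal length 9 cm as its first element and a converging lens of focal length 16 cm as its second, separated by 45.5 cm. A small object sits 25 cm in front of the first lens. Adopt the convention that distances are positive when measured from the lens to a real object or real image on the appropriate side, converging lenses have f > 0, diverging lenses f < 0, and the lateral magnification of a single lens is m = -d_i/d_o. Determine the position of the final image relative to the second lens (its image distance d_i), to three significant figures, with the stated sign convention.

32.6 cm

Lens 1: 1/d_i1 = 1/f_1 - 1/d_o1 = 1/9 - 1/25 = 0.07111 cm^-1, so d_i1 = 14.063 cm.
Object distance for lens 2: d_o2 = 45.5 - 14.063 = 31.437 cm.
Lens 2: 1/d_i2 = 1/f_2 - 1/d_o2 = 1/16 - 1/(31.437) = 0.03069 cm^-1, so d_i2 = 32.583 cm.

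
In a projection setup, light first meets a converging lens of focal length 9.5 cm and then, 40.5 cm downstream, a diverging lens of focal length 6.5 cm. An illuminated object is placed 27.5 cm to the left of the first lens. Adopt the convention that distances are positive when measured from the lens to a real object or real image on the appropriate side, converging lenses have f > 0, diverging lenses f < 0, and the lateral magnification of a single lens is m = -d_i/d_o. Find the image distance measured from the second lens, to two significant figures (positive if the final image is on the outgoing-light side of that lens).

Applying the thin-lens equation to the first lens, 1/9.5 = 1/27.5 + 1/d_i1, which gives d_i1 = 14.514 cm.
The intermediate image is 14.514 cm to the right of lens 1, so d_o2 = L - d_i1 = 40.5 - 14.514 = 25.986 cm.
Applying the thin-lens equation again with f_2 = -6.5 cm and d_o2 = 25.986 cm gives d_i2 = -5.199 cm.

-5.2 cm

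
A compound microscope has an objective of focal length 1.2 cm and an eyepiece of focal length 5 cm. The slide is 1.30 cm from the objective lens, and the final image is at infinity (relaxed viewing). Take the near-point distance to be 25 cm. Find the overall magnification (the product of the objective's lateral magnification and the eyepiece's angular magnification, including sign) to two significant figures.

-60

Objective: 1/d_i = 1/f_obj - 1/d_o = 1/1.2 - 1/1.30 = 0.06410 cm^-1, so d_i = 15.600 cm.
m_obj = -d_i/d_o = -15.600/1.30 = -12.000.
Eyepiece angular magnification (image at infinity): M_eye = D/f_e = 25/5 = 5.000.
Overall M = m_obj x M_eye = (-12.000)(5.000) = -60.00.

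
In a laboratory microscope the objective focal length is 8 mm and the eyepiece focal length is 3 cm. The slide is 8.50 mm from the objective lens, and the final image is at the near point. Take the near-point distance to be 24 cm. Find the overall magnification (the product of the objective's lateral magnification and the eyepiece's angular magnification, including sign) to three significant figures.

Convert to cm: f_obj = 8 mm = 0.8 cm; d_o = 8.50 mm = 0.85 cm.
Objective: 1/d_i = 1/f_obj - 1/d_o = 1/0.8 - 1/0.85 = 0.07353 cm^-1, so d_i = 13.600 cm.
m_obj = -d_i/d_o = -13.600/0.85 = -16.000.
Eyepiece angular magnification (image at near point): M_eye = 1 + D/f_e = 1 + 24/3 = 9.000.
Overall M = m_obj x M_eye = (-16.000)(9.000) = -144.00.

-144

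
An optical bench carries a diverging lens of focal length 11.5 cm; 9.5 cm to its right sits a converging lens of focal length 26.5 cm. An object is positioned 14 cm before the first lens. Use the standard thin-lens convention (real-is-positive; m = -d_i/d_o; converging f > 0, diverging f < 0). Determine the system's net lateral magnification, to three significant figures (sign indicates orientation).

1.12

First lens: d_i1 = 1/(1/(-11.5) - 1/14) = -6.314 cm.
m_1 = -(-6.314)/14 = 0.4510.
With d_i1 < 0 the first image is virtual and lies on the object side; the object distance for lens 2 is d_o2 = 9.5 - (-6.314) = 15.814 cm.
Second lens: d_i2 = 1/(1/26.5 - 1/(15.814)) = -39.215 cm.
m_2 = -(-39.215)/(15.814) = 2.4798.
Overall magnification: m = m_1 m_2 = 1.1183.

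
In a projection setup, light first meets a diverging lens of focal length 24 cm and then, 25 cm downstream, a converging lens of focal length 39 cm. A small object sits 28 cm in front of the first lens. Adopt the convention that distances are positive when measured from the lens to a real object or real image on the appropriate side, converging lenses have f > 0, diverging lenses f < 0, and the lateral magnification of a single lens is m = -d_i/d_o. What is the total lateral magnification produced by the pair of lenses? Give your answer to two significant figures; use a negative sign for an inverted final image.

First lens: d_i1 = 1/(1/(-24) - 1/28) = -12.923 cm.
m_1 = -(-12.923)/28 = 0.4615.
With d_i1 < 0 the first image is virtual and lies on the object side; the object distance for lens 2 is d_o2 = 25 - (-12.923) = 37.923 cm.
Second lens: d_i2 = 1/(1/39 - 1/(37.923)) = -1373.357 cm.
m_2 = -(-1373.357)/(37.923) = 36.2143.
Overall magnification: m = m_1 m_2 = 16.7143.

17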